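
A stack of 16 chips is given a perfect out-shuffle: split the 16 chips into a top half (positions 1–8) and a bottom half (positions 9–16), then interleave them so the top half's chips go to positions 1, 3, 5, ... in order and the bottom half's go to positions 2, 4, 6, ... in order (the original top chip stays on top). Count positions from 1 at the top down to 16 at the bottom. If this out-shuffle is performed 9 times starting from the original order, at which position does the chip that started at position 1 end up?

1

Position 1 is a fixed point of every out-shuffle, so the chip never moves.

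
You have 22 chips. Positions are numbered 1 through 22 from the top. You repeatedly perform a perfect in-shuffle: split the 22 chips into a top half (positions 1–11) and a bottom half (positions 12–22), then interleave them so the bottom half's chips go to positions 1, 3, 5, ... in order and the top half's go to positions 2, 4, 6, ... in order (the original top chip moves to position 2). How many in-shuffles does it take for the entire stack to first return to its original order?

11

The in-shuffle permutes the 22 positions with cycle lengths [11, 11].
Every chip is home exactly when every cycle has completed a whole number of laps, i.e. after lcm(11) = 11 in-shuffles.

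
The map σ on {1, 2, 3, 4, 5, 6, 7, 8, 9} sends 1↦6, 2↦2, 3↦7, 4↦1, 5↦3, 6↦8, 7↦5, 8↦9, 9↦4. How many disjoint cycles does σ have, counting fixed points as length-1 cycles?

3

Cycle decomposition: (1 6 8 9 4) (2) (3 7 5).
3 cycles.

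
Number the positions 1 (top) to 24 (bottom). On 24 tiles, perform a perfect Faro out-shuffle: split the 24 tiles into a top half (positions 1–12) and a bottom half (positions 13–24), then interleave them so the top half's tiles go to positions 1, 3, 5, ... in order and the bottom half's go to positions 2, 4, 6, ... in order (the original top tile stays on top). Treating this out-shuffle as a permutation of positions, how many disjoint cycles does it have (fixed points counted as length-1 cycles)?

Trace each unvisited position around until it returns:
(1) (2 3 5 9 17 10 ... len 11) (6 11 21 18 12 23 ... len 11) (24)
4 cycles in total.

4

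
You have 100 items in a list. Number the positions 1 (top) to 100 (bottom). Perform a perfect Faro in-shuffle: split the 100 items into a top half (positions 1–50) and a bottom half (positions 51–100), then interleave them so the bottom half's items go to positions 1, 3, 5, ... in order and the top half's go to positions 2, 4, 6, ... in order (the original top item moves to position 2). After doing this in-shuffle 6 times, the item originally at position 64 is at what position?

Track the item's position through each in-shuffle:
64 → 27 → 54 → 7 → 14 → 28 → 56

56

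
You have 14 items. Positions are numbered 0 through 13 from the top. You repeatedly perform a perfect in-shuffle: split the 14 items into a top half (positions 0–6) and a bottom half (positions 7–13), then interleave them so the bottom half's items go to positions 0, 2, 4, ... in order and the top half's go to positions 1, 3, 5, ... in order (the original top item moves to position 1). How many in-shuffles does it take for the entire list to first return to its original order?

4

The in-shuffle permutes the 14 positions with cycle lengths [2, 4, 4, 4].
Every item is home exactly when every cycle has completed a whole number of laps, i.e. after lcm(2, 4) = 4 in-shuffles.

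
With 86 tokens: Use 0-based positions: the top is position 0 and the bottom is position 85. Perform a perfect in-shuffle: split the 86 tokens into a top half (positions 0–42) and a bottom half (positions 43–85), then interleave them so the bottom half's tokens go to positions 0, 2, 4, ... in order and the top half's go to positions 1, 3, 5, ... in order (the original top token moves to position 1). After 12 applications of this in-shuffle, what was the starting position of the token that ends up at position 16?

76

Work backwards from position 16, undoing one in-shuffle at a time:
16 ← 51 ← 25 ← 12 ← 49 ← 24 ← 55 ← 27 ← 13 ← 6 ← 46 ← 66 ← 76
So the token now at position 16 started at position 76.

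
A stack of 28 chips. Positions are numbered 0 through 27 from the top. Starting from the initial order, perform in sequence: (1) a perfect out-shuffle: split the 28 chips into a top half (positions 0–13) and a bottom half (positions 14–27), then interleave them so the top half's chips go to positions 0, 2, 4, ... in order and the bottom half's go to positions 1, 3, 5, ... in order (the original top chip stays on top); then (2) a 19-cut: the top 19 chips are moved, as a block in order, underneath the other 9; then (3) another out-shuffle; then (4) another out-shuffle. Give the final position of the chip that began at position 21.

15

Track the chip from position 21 forward through each operation:
  after op 1 (out-shuffle): 21 → 15
  after op 2 (cut 19): 15 → 24
  after op 3 (out-shuffle): 24 → 21
  after op 4 (out-shuffle): 21 → 15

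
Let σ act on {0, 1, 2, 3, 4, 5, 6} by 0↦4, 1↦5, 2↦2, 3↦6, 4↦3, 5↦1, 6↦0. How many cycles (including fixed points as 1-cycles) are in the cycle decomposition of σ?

3

Cycle decomposition: (0 4 3 6) (1 5) (2).
3 cycles.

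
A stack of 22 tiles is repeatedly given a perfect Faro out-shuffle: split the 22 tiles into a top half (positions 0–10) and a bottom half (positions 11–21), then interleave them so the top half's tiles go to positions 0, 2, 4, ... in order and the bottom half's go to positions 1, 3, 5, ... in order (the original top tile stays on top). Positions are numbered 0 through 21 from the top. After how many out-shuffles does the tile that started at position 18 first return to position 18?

3

Follow position 18 under repeated out-shuffles:
18 → 15 → 9 → 18
It first returns after 3 out-shuffles.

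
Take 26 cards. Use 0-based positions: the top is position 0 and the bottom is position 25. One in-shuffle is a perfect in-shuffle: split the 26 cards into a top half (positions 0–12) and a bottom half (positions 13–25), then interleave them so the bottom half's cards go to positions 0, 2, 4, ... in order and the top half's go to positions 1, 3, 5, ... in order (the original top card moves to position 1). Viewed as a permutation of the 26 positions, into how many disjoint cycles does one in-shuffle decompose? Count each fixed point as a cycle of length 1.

Trace each unvisited position around until it returns:
(0 1 3 7 15 4 ... len 18) (2 5 11 23 20 14) (8 17)
3 cycles in total.

3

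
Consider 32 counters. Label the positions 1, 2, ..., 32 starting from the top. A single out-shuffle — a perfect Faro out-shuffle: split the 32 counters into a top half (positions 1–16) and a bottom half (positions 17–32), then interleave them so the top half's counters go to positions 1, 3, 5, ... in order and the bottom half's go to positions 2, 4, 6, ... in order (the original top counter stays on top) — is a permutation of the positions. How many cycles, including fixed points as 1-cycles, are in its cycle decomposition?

8

Trace each unvisited position around until it returns:
(1) (2 3 5 9 17) (4 7 13 25 18) (6 11 21 10 19) (8 15 29 26 20) (12 23 14 27 22) (16 31 30 28 24) (32)
8 cycles in total.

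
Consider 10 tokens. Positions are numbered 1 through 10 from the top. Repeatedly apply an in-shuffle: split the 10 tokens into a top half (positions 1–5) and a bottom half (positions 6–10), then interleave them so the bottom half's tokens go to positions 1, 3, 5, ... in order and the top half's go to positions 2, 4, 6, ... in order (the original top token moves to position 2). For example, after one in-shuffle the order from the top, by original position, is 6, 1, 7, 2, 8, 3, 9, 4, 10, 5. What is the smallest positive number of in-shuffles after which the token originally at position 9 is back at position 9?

10

Follow position 9 under repeated in-shuffles:
9 → 7 → 3 → 6 → 1 → 2 → 4 → 8 → 5 → 10 → 9
It first returns after 10 in-shuffles.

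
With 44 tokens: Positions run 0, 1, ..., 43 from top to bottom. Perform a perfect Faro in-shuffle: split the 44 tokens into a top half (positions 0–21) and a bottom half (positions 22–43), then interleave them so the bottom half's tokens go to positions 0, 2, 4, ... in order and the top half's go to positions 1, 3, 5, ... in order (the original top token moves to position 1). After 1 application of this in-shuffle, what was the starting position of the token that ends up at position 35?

Work backwards from position 35, undoing one in-shuffle at a time:
35 ← 17
So the token now at position 35 started at position 17.

17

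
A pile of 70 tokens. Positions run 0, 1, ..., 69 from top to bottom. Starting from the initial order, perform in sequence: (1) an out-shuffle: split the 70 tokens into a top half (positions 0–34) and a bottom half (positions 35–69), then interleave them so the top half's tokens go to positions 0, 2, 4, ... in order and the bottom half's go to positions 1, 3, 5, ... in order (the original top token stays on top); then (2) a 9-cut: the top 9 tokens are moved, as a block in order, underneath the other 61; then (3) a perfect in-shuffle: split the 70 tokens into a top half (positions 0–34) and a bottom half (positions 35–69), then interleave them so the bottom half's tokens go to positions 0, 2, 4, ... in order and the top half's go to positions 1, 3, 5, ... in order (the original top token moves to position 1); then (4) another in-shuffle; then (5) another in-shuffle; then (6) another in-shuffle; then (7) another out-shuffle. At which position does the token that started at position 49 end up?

Track the token from position 49 forward through each operation:
  after op 1 (out-shuffle): 49 → 29
  after op 2 (cut 9): 29 → 20
  after op 3 (in-shuffle): 20 → 41
  after op 4 (in-shuffle): 41 → 12
  after op 5 (in-shuffle): 12 → 25
  after op 6 (in-shuffle): 25 → 51
  after op 7 (out-shuffle): 51 → 33

33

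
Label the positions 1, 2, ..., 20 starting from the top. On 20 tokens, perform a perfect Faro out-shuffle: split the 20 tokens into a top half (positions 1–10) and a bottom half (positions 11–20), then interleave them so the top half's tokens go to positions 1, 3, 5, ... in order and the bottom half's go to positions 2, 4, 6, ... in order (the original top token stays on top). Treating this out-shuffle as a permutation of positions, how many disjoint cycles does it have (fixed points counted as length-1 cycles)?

Trace each unvisited position around until it returns:
(1) (2 3 5 9 17 14 ... len 18) (20)
3 cycles in total.

3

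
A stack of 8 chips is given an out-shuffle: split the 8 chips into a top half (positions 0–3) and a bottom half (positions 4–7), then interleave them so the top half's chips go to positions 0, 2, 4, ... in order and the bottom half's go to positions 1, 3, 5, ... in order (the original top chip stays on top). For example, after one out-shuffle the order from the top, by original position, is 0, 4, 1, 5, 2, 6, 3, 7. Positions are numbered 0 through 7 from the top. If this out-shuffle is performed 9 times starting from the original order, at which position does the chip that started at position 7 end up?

7

Position 7 is a fixed point of every out-shuffle, so the chip never moves.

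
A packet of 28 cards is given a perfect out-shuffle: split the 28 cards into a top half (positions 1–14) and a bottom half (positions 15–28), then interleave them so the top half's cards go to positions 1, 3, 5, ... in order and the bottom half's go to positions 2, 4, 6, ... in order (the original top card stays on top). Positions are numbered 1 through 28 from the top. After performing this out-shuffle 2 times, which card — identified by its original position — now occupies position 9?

Work backwards from position 9, undoing one out-shuffle at a time:
9 ← 5 ← 3
So the card now at position 9 started at position 3.

3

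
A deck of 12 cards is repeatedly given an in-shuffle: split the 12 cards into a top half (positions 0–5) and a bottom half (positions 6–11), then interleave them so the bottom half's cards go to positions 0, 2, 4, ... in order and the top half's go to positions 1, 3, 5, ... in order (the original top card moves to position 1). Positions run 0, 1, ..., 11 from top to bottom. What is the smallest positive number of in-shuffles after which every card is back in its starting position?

12

The in-shuffle permutes the 12 positions with cycle lengths [12].
Every card is home exactly when every cycle has completed a whole number of laps, i.e. after lcm(12) = 12 in-shuffles.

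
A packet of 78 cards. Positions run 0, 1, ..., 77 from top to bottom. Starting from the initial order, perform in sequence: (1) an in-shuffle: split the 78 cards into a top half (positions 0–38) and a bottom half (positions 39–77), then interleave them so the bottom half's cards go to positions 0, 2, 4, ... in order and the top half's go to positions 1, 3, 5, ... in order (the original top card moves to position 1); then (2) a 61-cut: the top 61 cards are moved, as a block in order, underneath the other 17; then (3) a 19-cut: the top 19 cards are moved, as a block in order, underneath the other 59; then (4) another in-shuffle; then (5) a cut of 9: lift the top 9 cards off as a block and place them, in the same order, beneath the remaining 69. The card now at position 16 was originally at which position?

Undo the operations in reverse order, starting from position 16:
  undo op 5 (cut 9): 16 ← 25
  undo op 4 (in-shuffle, from top half): 25 ← 12
  undo op 3 (cut 19): 12 ← 31
  undo op 2 (cut 61): 31 ← 14
  undo op 1 (in-shuffle, from bottom half): 14 ← 46
So the card at position 16 came from original position 46.

46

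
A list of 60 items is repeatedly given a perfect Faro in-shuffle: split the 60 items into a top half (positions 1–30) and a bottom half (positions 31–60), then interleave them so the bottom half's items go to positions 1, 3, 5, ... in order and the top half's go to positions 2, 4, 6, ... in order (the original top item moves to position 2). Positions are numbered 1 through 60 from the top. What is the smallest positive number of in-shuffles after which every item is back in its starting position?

60

The in-shuffle permutes the 60 positions with cycle lengths [60].
Every item is home exactly when every cycle has completed a whole number of laps, i.e. after lcm(60) = 60 in-shuffles.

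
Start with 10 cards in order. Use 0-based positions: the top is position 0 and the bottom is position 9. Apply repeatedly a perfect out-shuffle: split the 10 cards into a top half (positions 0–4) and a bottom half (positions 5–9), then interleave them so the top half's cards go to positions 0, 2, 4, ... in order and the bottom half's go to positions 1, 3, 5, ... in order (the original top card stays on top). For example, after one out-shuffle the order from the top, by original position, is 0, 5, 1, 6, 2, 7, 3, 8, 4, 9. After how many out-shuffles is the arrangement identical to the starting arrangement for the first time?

6

The out-shuffle permutes the 10 positions with cycle lengths [1, 1, 2, 6].
Every card is home exactly when every cycle has completed a whole number of laps, i.e. after lcm(1, 2, 6) = 6 out-shuffles.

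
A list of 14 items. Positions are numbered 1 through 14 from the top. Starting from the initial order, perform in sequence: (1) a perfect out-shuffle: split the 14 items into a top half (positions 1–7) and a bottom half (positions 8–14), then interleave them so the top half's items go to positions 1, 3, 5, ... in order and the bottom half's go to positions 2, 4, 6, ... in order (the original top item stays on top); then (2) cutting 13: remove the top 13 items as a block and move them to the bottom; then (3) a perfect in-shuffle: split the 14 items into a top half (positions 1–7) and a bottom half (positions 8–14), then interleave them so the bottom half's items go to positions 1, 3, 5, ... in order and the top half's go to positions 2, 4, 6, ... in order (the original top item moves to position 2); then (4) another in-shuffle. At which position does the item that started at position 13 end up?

7

Track the item from position 13 forward through each operation:
  after op 1 (out-shuffle): 13 → 12
  after op 2 (cut 13): 12 → 13
  after op 3 (in-shuffle): 13 → 11
  after op 4 (in-shuffle): 11 → 7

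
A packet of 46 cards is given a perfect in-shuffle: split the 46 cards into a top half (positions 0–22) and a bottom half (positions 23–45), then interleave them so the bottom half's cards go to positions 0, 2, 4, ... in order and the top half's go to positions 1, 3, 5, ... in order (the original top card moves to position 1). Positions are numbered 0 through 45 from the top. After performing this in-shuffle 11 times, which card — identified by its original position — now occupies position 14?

10

Work backwards from position 14, undoing one in-shuffle at a time:
14 ← 30 ← 38 ← 42 ← 44 ← 45 ← 22 ← 34 ← 40 ← 43 ← 21 ← 10
So the card now at position 14 started at position 10.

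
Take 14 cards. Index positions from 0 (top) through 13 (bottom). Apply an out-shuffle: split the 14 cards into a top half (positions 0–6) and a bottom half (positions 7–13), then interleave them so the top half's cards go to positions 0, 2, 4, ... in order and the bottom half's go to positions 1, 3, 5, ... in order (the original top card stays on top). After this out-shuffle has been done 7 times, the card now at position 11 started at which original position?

1

Work backwards from position 11, undoing one out-shuffle at a time:
11 ← 12 ← 6 ← 3 ← 8 ← 4 ← 2 ← 1
So the card now at position 11 started at position 1.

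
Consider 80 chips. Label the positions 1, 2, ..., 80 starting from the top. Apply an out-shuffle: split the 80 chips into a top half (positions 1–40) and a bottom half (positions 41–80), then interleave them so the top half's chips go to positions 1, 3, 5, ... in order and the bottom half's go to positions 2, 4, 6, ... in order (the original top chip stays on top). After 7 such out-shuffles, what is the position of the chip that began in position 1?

1

Position 1 is a fixed point of every out-shuffle, so the chip never moves.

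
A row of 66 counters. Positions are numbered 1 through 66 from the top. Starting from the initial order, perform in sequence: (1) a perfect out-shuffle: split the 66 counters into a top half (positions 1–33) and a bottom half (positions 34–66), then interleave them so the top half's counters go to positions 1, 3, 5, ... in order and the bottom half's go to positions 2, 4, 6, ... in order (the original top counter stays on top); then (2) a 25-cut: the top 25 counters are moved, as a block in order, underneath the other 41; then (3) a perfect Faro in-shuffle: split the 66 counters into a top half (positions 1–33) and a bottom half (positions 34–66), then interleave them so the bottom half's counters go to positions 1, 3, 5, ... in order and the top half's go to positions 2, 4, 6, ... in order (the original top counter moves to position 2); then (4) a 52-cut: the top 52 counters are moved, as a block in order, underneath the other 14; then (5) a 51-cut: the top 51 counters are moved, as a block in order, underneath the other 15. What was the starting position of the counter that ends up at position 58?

Undo the operations in reverse order, starting from position 58:
  undo op 5 (cut 51): 58 ← 43
  undo op 4 (cut 52): 43 ← 29
  undo op 3 (in-shuffle, from bottom half): 29 ← 48
  undo op 2 (cut 25): 48 ← 7
  undo op 1 (out-shuffle, from top half): 7 ← 4
So the counter at position 58 came from original position 4.

4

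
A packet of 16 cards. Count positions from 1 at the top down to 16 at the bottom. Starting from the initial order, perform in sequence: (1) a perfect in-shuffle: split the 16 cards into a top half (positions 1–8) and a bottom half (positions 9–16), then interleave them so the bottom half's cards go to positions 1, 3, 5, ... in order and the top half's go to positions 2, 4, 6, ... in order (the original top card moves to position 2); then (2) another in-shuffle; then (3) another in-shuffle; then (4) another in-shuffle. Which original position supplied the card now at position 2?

15

Undo the operations in reverse order, starting from position 2:
  undo op 4 (in-shuffle, from top half): 2 ← 1
  undo op 3 (in-shuffle, from bottom half): 1 ← 9
  undo op 2 (in-shuffle, from bottom half): 9 ← 13
  undo op 1 (in-shuffle, from bottom half): 13 ← 15
So the card at position 2 came from original position 15.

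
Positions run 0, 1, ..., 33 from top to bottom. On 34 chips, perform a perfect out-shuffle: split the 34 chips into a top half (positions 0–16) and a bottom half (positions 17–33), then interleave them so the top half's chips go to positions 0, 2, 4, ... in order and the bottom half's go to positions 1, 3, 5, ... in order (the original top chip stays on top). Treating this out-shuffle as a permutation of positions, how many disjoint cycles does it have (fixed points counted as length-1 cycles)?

6

Trace each unvisited position around until it returns:
(0) (1 2 4 8 16 32 31 29 25 17) (3 6 12 24 15 30 27 21 9 18) (5 10 20 7 14 28 23 13 26 19) (11 22) (33)
6 cycles in total.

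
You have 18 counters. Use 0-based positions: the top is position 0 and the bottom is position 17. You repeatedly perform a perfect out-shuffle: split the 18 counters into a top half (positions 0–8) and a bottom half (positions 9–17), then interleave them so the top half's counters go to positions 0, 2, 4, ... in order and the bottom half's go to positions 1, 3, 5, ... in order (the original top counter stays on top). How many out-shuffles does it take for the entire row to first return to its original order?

The out-shuffle permutes the 18 positions with cycle lengths [1, 1, 8, 8].
Every counter is home exactly when every cycle has completed a whole number of laps, i.e. after lcm(1, 8) = 8 out-shuffles.

8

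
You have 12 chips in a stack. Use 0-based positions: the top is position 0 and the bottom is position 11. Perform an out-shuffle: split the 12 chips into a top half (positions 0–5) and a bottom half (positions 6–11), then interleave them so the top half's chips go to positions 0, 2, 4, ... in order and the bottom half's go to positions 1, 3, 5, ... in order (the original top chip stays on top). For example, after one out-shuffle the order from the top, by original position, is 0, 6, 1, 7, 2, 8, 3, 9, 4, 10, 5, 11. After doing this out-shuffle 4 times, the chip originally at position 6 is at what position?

Track the chip's position through each out-shuffle:
6 → 1 → 2 → 4 → 8

8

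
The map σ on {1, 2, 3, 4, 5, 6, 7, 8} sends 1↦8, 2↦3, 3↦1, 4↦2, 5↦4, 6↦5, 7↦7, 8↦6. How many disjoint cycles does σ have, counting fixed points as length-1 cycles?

2

Cycle decomposition: (1 8 6 5 4 2 3) (7).
2 cycles.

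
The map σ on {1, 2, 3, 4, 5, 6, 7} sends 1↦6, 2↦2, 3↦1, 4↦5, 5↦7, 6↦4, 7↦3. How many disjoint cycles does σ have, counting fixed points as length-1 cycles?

2

Cycle decomposition: (1 6 4 5 7 3) (2).
2 cycles.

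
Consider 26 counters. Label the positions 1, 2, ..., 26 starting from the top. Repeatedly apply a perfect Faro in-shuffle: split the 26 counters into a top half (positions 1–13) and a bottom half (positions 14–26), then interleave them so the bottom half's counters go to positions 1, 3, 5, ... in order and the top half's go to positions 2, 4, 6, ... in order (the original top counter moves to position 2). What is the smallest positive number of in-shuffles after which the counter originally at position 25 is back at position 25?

18

Follow position 25 under repeated in-shuffles:
25 → 23 → 19 → 11 → 22 → 17 → 7 → 14 → 1 → 2 → 4 → 8 → 16 → 5 → 10 → 20 → 13 → 26 → 25
It first returns after 18 in-shuffles.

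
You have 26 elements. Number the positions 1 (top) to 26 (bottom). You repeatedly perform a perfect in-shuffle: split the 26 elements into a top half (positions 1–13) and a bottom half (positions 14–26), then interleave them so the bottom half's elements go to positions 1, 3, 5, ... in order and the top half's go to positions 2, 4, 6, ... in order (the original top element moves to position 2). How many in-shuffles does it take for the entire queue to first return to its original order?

The in-shuffle permutes the 26 positions with cycle lengths [2, 6, 18].
Every element is home exactly when every cycle has completed a whole number of laps, i.e. after lcm(2, 6, 18) = 18 in-shuffles.

18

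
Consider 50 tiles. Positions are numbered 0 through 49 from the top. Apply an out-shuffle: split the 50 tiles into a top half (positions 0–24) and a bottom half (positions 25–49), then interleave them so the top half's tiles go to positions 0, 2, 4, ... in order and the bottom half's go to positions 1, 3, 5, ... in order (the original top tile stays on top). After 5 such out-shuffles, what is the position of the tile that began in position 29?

Track the tile's position through each out-shuffle:
29 → 9 → 18 → 36 → 23 → 46

46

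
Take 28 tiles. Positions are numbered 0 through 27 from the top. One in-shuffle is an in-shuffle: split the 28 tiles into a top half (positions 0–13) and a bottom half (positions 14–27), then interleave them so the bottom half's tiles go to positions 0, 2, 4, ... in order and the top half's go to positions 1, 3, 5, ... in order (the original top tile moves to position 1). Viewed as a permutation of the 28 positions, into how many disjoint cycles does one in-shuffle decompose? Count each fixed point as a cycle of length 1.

1

Trace each unvisited position around until it returns:
(0 1 3 7 15 2 ... len 28)
1 cycle in total.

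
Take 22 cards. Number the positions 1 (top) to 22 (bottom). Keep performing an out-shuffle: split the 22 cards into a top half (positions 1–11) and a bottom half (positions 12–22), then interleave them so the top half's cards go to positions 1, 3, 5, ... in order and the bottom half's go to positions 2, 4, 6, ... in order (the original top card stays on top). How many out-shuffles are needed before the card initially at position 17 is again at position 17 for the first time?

Follow position 17 under repeated out-shuffles:
17 → 12 → 2 → 3 → 5 → 9 → 17
It first returns after 6 out-shuffles.

6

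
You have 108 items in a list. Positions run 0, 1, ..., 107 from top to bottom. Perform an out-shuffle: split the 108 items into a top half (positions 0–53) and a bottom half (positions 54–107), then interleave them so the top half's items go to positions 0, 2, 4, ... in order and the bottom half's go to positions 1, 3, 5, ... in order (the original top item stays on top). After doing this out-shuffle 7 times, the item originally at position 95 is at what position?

69

Track the item's position through each out-shuffle:
95 → 83 → 59 → 11 → 22 → 44 → 88 → 69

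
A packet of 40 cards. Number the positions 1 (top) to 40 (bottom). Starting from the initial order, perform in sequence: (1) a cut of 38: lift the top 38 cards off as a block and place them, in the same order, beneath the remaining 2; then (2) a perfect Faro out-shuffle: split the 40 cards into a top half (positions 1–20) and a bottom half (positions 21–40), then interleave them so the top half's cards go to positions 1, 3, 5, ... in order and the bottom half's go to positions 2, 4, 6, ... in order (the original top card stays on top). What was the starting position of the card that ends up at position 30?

33

Undo the operations in reverse order, starting from position 30:
  undo op 2 (out-shuffle, from bottom half): 30 ← 35
  undo op 1 (cut 38): 35 ← 33
So the card at position 30 came from original position 33.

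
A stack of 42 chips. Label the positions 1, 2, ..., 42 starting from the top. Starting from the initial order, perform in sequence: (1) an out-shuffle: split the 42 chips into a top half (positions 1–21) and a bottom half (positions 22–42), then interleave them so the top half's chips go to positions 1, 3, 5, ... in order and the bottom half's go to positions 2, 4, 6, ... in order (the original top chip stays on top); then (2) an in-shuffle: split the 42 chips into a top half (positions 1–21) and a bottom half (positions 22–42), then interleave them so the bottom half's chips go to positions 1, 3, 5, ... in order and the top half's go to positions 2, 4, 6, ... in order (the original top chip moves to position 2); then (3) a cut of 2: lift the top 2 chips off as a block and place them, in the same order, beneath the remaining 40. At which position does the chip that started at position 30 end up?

Track the chip from position 30 forward through each operation:
  after op 1 (out-shuffle): 30 → 18
  after op 2 (in-shuffle): 18 → 36
  after op 3 (cut 2): 36 → 34

34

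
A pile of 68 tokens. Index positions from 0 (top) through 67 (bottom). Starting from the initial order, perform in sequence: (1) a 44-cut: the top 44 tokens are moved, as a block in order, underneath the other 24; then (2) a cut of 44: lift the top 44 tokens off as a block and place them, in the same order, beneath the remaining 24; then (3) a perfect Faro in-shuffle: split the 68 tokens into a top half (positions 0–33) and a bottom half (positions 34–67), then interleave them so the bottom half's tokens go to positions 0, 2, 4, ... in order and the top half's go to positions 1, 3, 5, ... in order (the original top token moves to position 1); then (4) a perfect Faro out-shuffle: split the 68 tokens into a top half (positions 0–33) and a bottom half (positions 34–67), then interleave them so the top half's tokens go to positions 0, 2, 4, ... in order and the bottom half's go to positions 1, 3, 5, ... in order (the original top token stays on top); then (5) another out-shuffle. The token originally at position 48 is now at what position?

Track the token from position 48 forward through each operation:
  after op 1 (cut 44): 48 → 4
  after op 2 (cut 44): 4 → 28
  after op 3 (in-shuffle): 28 → 57
  after op 4 (out-shuffle): 57 → 47
  after op 5 (out-shuffle): 47 → 27

27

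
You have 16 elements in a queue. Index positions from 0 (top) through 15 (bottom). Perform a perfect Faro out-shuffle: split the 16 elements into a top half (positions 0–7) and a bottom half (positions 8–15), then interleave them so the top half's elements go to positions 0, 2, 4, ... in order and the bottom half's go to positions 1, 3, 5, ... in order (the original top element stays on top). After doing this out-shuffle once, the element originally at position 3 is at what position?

Track the element's position through each out-shuffle:
3 → 6

6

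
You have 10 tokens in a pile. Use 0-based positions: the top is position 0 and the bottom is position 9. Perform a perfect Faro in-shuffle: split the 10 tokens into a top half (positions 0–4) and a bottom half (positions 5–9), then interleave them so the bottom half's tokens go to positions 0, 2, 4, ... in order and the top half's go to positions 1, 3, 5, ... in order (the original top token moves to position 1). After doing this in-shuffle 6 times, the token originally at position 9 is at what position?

1

Track the token's position through each in-shuffle:
9 → 8 → 6 → 2 → 5 → 0 → 1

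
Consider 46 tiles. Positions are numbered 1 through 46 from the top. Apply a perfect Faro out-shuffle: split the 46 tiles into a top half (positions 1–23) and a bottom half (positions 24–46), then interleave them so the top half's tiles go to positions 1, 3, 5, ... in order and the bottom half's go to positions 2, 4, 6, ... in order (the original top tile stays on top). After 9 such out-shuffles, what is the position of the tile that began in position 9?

2

Track the tile's position through each out-shuffle:
9 → 17 → 33 → 20 → 39 → 32 → 18 → 35 → 24 → 2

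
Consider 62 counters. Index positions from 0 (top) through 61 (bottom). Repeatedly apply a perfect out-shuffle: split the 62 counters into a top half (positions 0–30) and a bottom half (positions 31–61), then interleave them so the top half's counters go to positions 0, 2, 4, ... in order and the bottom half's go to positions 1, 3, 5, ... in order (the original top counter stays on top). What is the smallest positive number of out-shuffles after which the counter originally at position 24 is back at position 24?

60

Follow position 24 under repeated out-shuffles:
24 → 48 → 35 → 9 → 18 → 36 → 11 → 22 → ... → 24 (length 60)
It first returns after 60 out-shuffles.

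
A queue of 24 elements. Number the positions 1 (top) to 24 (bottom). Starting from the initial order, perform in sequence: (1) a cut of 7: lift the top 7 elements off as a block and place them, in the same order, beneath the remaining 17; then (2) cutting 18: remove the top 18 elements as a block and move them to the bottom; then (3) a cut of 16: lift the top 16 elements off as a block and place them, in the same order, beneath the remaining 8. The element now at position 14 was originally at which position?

7

Undo the operations in reverse order, starting from position 14:
  undo op 3 (cut 16): 14 ← 6
  undo op 2 (cut 18): 6 ← 24
  undo op 1 (cut 7): 24 ← 7
So the element at position 14 came from original position 7.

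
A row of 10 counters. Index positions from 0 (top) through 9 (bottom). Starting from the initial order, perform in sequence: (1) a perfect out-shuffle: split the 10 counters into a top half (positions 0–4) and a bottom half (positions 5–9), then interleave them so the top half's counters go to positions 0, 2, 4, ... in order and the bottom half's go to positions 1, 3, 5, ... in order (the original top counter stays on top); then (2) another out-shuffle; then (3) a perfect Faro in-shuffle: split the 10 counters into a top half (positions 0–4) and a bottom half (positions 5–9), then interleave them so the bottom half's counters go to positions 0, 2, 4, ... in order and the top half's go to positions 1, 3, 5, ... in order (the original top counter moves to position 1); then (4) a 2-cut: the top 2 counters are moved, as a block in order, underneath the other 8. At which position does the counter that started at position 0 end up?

9

Track the counter from position 0 forward through each operation:
  after op 1 (out-shuffle): 0 → 0
  after op 2 (out-shuffle): 0 → 0
  after op 3 (in-shuffle): 0 → 1
  after op 4 (cut 2): 1 → 9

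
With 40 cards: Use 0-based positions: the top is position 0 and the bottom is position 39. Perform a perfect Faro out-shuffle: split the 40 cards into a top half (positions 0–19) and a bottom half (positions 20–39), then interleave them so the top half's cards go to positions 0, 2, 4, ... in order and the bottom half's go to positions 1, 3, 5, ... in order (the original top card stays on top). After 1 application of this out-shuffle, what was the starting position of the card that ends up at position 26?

Work backwards from position 26, undoing one out-shuffle at a time:
26 ← 13
So the card now at position 26 started at position 13.

13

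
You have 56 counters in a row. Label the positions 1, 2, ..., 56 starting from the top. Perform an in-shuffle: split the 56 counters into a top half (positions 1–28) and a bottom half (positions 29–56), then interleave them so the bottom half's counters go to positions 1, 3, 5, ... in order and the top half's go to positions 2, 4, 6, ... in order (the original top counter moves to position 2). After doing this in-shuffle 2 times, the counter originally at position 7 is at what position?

Track the counter's position through each in-shuffle:
7 → 14 → 28

28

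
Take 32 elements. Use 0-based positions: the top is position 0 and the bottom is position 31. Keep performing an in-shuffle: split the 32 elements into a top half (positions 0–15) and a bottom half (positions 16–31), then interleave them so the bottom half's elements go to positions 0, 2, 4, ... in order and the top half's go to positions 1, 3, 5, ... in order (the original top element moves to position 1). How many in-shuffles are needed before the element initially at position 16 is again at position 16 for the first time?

10

Follow position 16 under repeated in-shuffles:
16 → 0 → 1 → 3 → 7 → 15 → 31 → 30 → 28 → 24 → 16
It first returns after 10 in-shuffles.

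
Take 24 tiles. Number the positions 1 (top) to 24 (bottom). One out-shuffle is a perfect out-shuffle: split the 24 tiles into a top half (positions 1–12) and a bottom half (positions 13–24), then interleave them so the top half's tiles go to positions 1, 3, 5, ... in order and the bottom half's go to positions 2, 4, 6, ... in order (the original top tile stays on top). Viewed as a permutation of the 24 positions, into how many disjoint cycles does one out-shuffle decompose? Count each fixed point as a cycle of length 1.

Trace each unvisited position around until it returns:
(1) (2 3 5 9 17 10 ... len 11) (6 11 21 18 12 23 ... len 11) (24)
4 cycles in total.

4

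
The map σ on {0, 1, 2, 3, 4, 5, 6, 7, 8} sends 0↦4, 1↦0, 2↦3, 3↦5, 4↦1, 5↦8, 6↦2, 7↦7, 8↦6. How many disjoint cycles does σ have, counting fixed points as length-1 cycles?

Cycle decomposition: (0 4 1) (2 3 5 8 6) (7).
3 cycles.

3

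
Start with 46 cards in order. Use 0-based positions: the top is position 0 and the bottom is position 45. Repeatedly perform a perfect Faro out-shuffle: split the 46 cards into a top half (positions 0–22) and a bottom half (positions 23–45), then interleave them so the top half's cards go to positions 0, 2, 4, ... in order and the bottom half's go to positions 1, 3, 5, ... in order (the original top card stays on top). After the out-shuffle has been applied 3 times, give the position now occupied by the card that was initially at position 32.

31

Track the card's position through each out-shuffle:
32 → 19 → 38 → 31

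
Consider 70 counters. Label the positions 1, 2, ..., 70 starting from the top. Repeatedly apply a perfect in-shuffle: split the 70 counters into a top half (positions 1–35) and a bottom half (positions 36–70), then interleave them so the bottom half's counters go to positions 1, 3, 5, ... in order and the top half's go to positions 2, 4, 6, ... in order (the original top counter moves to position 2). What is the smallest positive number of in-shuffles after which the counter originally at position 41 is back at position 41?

Follow position 41 under repeated in-shuffles:
41 → 11 → 22 → 44 → 17 → 34 → 68 → 65 → ... → 41 (length 35)
It first returns after 35 in-shuffles.

35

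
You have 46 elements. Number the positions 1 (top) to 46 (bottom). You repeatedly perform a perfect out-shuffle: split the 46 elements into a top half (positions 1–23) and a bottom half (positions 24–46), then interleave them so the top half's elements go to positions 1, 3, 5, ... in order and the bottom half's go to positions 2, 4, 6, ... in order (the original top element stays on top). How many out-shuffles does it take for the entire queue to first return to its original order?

The out-shuffle permutes the 46 positions with cycle lengths [1, 1, 2, 4, 4, 4, 6, 12, 12].
Every element is home exactly when every cycle has completed a whole number of laps, i.e. after lcm(1, 2, 4, 6, 12) = 12 out-shuffles.

12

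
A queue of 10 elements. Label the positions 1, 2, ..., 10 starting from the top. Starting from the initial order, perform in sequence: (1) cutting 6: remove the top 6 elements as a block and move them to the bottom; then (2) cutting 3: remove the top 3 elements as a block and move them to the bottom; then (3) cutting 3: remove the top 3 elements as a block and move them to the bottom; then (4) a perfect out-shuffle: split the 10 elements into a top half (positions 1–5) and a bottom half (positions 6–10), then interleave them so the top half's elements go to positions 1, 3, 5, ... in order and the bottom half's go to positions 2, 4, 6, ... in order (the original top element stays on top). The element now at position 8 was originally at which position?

1

Undo the operations in reverse order, starting from position 8:
  undo op 4 (out-shuffle, from bottom half): 8 ← 9
  undo op 3 (cut 3): 9 ← 2
  undo op 2 (cut 3): 2 ← 5
  undo op 1 (cut 6): 5 ← 1
So the element at position 8 came from original position 1.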